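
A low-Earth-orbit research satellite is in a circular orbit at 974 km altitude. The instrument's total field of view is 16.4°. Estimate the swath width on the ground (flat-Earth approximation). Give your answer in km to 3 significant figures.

281 km

Half-angle = 16.4°/2 = 8.2°.
Swath width ≈ 2h·tan(θ/2) = 2 × 974 × tan(8.2°) = 280.7 km.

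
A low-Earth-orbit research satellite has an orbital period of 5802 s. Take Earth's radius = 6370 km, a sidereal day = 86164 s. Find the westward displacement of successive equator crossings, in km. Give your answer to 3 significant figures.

During one orbit Earth rotates (5802.0 / 86164) × 360° = 24.24°.
At the equator that is 24.24° × (2π·6370/360) km/° = 24.24 × 111.2 = 2695 km.

2700 km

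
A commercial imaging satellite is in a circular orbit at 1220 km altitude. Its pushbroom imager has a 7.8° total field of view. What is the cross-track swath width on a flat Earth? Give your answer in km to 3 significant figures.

Half-angle = 7.8°/2 = 3.9°.
Swath width ≈ 2h·tan(θ/2) = 2 × 1220 × tan(3.9°) = 166.3 km.

166 km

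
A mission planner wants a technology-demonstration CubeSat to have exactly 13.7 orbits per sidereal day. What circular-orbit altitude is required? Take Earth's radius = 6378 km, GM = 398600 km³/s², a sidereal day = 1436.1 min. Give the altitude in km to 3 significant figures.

Required period T = 86166 / 13.7 = 6289.5 s.
From T = 2π√(a³/μ): a = (μ T²/4π²)^(1/3) = (398600 × 6289.5² / 4π²)^(1/3) = 7364 km.
Altitude h = a − R = 7364 − 6378 = 986 km.

986 km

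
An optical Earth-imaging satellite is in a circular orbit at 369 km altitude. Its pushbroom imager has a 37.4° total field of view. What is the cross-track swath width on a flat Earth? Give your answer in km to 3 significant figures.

Half-angle = 37.4°/2 = 18.7°.
Swath width ≈ 2h·tan(θ/2) = 2 × 369 × tan(18.7°) = 249.8 km.

250 km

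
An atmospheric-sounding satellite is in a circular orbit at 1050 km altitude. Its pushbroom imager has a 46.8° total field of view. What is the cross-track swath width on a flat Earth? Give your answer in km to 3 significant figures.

909 km

Half-angle = 46.8°/2 = 23.4°.
Swath width ≈ 2h·tan(θ/2) = 2 × 1050 × tan(23.4°) = 908.8 km.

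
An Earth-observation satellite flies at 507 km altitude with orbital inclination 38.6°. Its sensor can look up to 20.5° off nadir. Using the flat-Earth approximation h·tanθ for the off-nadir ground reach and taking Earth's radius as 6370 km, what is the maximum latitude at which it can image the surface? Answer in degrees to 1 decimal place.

40.3°

For a prograde orbit the ground track reaches latitude ±i = ±38.6°.
Sensor half-swath on the ground ≈ 507·tan(20.5°) = 190 km = 1.71° of latitude.
Maximum observable latitude ≈ 38.6 + 1.71 = 40.3°.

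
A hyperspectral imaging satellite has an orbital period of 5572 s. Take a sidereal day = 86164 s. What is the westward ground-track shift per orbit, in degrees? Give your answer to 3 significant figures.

23.3°

During one orbit Earth rotates (5572.0 / 86164) × 360° = 23.28°.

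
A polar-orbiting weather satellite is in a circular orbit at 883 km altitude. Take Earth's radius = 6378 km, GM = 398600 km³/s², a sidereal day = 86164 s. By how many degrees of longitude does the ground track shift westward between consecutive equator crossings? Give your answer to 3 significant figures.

Semi-major axis a = 6378 + 883 = 7261 km. Period T = 2π√(a³/μ) = 2π√(7261³/398600) = 6157.5 s = 102.63 min.
During one orbit Earth rotates (6157.5 / 86164) × 360° = 25.73°.

25.7°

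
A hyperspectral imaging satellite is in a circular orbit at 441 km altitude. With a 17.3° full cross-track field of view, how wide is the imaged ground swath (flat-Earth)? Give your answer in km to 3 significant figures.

134 km

Half-angle = 17.3°/2 = 8.65°.
Swath width ≈ 2h·tan(θ/2) = 2 × 441 × tan(8.65°) = 134.2 km.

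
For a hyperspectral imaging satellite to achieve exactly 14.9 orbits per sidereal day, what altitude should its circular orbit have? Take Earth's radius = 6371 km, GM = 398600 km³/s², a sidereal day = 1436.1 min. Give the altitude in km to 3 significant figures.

Required period T = 86166 / 14.9 = 5783.0 s.
From T = 2π√(a³/μ): a = (μ T²/4π²)^(1/3) = (398600 × 5783.0² / 4π²)^(1/3) = 6963 km.
Altitude h = a − R = 6963 − 6371 = 592 km.

592 km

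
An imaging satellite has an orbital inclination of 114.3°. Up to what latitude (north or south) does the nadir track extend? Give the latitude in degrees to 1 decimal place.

Retrograde orbit: the ground track reaches ±(180° − i) = ±(180 − 114.3) = ±65.7°.

65.7°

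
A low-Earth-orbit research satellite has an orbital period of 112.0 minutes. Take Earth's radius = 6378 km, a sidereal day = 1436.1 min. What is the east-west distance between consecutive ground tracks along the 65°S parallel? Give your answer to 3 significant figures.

T = 112.0 min = 6720.0 s.
Node shift per orbit = (6720.0/86166) × 360° = 28.08°.
Equatorial spacing = 28.08 × 111.3 km/° = 3125 km.
At 65° latitude, spacing = 3125 × cos(65°) = 1321 km.

1320 km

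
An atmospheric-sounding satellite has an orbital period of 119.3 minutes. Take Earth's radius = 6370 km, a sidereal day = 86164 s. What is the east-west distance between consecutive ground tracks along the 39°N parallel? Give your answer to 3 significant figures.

T = 119.3 min = 7158.0 s.
Node shift per orbit = (7158.0/86164) × 360° = 29.91°.
Equatorial spacing = 29.91 × 111.2 km/° = 3325 km.
At 39° latitude, spacing = 3325 × cos(39°) = 2584 km.

2580 km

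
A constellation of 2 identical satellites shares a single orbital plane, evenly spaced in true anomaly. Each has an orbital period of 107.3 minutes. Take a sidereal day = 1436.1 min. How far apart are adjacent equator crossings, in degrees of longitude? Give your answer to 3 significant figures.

T = 107.3 min = 6438.0 s.
Single-satellite node shift = (6438.0/86166) × 360° = 26.90°.
With 2 satellites evenly phased, successive equator crossings are 26.90/2 = 13.449° apart.

13.4°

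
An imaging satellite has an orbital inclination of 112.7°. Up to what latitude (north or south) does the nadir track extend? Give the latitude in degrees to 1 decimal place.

Retrograde orbit: the ground track reaches ±(180° − i) = ±(180 − 112.7) = ±67.3°.

67.3°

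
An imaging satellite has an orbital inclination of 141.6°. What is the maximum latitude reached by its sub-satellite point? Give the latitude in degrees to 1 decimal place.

38.4°

Retrograde orbit: the ground track reaches ±(180° − i) = ±(180 − 141.6) = ±38.4°.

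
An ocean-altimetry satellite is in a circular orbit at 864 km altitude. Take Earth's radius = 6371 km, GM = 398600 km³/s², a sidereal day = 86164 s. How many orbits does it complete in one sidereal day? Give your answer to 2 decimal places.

14.07

Semi-major axis a = 6371 + 864 = 7235 km. Period T = 2π√(a³/μ) = 2π√(7235³/398600) = 6124.5 s = 102.07 min.
Orbits per sidereal day = 86164 / 6124.5 = 14.069.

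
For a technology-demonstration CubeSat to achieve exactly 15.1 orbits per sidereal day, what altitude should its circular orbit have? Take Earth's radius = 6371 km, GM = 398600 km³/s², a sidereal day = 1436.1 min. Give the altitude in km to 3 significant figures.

Required period T = 86166 / 15.1 = 5706.4 s.
From T = 2π√(a³/μ): a = (μ T²/4π²)^(1/3) = (398600 × 5706.4² / 4π²)^(1/3) = 6902 km.
Altitude h = a − R = 6902 − 6371 = 531 km.

531 km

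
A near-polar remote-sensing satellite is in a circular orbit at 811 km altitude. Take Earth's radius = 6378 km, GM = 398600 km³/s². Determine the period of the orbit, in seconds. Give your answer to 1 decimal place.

Semi-major axis a = 6378 + 811 = 7189 km. Period T = 2π√(a³/μ) = 2π√(7189³/398600) = 6066.2 s = 101.10 min.

6066.2 seconds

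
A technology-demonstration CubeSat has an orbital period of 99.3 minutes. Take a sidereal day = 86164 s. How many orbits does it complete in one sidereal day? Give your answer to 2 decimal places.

14.46

T = 99.3 min = 5958.0 s.
Orbits per sidereal day = 86164 / 5958.0 = 14.462.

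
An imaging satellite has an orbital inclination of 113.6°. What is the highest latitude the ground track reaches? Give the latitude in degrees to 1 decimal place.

66.4°

Retrograde orbit: the ground track reaches ±(180° − i) = ±(180 − 113.6) = ±66.4°.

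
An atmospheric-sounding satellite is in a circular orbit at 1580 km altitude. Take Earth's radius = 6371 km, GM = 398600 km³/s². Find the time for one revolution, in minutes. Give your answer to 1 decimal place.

117.6 min

Semi-major axis a = 6371 + 1580 = 7951 km. Period T = 2π√(a³/μ) = 2π√(7951³/398600) = 7055.8 s = 117.60 min.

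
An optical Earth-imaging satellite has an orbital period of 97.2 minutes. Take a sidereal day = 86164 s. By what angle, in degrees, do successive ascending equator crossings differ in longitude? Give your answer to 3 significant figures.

24.4°

T = 97.2 min = 5832.0 s.
During one orbit Earth rotates (5832.0 / 86164) × 360° = 24.37°.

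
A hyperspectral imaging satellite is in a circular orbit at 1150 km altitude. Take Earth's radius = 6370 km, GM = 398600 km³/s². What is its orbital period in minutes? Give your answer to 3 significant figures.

Semi-major axis a = 6370 + 1150 = 7520 km. Period T = 2π√(a³/μ) = 2π√(7520³/398600) = 6489.9 s = 108.16 min.

108 min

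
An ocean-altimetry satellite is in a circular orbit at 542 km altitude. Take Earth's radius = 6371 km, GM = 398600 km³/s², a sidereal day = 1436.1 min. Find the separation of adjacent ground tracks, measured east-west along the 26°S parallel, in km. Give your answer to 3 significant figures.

2390 km

Semi-major axis a = 6371 + 542 = 6913 km. Period T = 2π√(a³/μ) = 2π√(6913³/398600) = 5720.2 s = 95.34 min.
Node shift per orbit = (5720.2/86166) × 360° = 23.90°.
Equatorial spacing = 23.90 × 111.2 km/° = 2657 km.
At 26° latitude, spacing = 2657 × cos(26°) = 2388 km.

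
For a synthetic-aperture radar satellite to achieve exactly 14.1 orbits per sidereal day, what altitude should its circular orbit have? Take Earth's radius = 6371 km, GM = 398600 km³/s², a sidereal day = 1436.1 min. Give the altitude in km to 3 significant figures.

Required period T = 86166 / 14.1 = 6111.1 s.
From T = 2π√(a³/μ): a = (μ T²/4π²)^(1/3) = (398600 × 6111.1² / 4π²)^(1/3) = 7224 km.
Altitude h = a − R = 7224 − 6371 = 853 km.

853 km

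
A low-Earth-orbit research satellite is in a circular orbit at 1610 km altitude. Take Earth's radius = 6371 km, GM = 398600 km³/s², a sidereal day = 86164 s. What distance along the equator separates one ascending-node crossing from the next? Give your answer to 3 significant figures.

Semi-major axis a = 6371 + 1610 = 7981 km. Period T = 2π√(a³/μ) = 2π√(7981³/398600) = 7095.7 s = 118.26 min.
During one orbit Earth rotates (7095.7 / 86164) × 360° = 29.65°.
At the equator that is 29.65° × (2π·6371/360) km/° = 29.65 × 111.2 = 3297 km.

3300 km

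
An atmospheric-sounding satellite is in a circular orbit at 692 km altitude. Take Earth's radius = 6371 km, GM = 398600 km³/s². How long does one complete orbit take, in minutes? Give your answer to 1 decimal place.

98.5 min

Semi-major axis a = 6371 + 692 = 7063 km. Period T = 2π√(a³/μ) = 2π√(7063³/398600) = 5907.4 s = 98.46 min.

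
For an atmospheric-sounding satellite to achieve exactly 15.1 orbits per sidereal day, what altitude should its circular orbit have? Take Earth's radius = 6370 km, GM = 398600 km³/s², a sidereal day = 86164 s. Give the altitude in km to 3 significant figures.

Required period T = 86164 / 15.1 = 5706.2 s.
From T = 2π√(a³/μ): a = (μ T²/4π²)^(1/3) = (398600 × 5706.2² / 4π²)^(1/3) = 6902 km.
Altitude h = a − R = 6902 − 6370 = 532 km.

532 km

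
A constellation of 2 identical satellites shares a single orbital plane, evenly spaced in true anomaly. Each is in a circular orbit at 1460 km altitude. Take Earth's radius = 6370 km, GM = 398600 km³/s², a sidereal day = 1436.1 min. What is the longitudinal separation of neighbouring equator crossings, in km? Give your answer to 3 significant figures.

Semi-major axis a = 6370 + 1460 = 7830 km. Period T = 2π√(a³/μ) = 2π√(7830³/398600) = 6895.3 s = 114.92 min.
Single-satellite node shift = (6895.3/86166) × 360° = 28.81°.
With 2 satellites evenly phased, successive equator crossings are 28.81/2 = 14.404° apart.
That is 14.404 × 111.2 = 1601 km at the equator.

1600 km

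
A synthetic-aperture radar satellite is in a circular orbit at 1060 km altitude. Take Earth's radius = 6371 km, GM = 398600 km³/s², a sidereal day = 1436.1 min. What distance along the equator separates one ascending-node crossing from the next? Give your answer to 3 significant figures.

2960 km

Semi-major axis a = 6371 + 1060 = 7431 km. Period T = 2π√(a³/μ) = 2π√(7431³/398600) = 6375.0 s = 106.25 min.
During one orbit Earth rotates (6375.0 / 86166) × 360° = 26.63°.
At the equator that is 26.63° × (2π·6371/360) km/° = 26.63 × 111.2 = 2962 km.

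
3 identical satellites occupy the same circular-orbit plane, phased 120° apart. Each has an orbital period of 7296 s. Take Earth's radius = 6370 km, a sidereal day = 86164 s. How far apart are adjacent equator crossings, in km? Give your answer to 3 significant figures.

1130 km

Single-satellite node shift = (7296.0/86164) × 360° = 30.48°.
With 3 satellites evenly phased, successive equator crossings are 30.48/3 = 10.161° apart.
That is 10.161 × 111.2 = 1130 km at the equator.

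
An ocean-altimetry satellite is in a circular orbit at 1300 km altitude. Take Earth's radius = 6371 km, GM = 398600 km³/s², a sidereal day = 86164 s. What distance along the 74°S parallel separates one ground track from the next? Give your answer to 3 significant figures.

Semi-major axis a = 6371 + 1300 = 7671 km. Period T = 2π√(a³/μ) = 2π√(7671³/398600) = 6686.4 s = 111.44 min.
Node shift per orbit = (6686.4/86164) × 360° = 27.94°.
Equatorial spacing = 27.94 × 111.2 km/° = 3106 km.
At 74° latitude, spacing = 3106 × cos(74°) = 856 km.

856 km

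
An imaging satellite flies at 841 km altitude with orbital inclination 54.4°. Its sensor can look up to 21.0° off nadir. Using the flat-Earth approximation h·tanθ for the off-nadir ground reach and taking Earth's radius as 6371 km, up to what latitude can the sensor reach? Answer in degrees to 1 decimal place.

For a prograde orbit the ground track reaches latitude ±i = ±54.4°.
Sensor half-swath on the ground ≈ 841·tan(21.0°) = 323 km = 2.90° of latitude.
Maximum observable latitude ≈ 54.4 + 2.90 = 57.3°.

57.3°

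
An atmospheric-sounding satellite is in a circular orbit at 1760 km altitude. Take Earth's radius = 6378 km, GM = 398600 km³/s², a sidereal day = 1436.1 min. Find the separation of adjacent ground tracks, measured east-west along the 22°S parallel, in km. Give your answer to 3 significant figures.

3150 km

Semi-major axis a = 6378 + 1760 = 8138 km. Period T = 2π√(a³/μ) = 2π√(8138³/398600) = 7306.1 s = 121.77 min.
Node shift per orbit = (7306.1/86166) × 360° = 30.52°.
Equatorial spacing = 30.52 × 111.3 km/° = 3398 km.
At 22° latitude, spacing = 3398 × cos(22°) = 3151 km.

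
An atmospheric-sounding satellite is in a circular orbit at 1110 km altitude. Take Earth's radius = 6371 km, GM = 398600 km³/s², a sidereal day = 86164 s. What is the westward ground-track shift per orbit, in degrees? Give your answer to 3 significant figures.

26.9°

Semi-major axis a = 6371 + 1110 = 7481 km. Period T = 2π√(a³/μ) = 2π√(7481³/398600) = 6439.5 s = 107.32 min.
During one orbit Earth rotates (6439.5 / 86164) × 360° = 26.90°.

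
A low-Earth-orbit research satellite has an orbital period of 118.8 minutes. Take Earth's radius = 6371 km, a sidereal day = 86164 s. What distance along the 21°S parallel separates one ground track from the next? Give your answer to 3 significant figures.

3090 km

T = 118.8 min = 7128.0 s.
Node shift per orbit = (7128.0/86164) × 360° = 29.78°.
Equatorial spacing = 29.78 × 111.2 km/° = 3312 km.
At 21° latitude, spacing = 3312 × cos(21°) = 3092 km.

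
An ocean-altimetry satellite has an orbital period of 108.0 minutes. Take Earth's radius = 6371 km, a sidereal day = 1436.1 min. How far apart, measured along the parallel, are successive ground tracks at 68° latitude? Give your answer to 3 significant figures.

T = 108.0 min = 6480.0 s.
Node shift per orbit = (6480.0/86166) × 360° = 27.07°.
Equatorial spacing = 27.07 × 111.2 km/° = 3010 km.
At 68° latitude, spacing = 3010 × cos(68°) = 1128 km.

1130 km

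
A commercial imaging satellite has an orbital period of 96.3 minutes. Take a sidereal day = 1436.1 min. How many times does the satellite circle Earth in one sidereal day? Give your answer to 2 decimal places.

14.91

T = 96.3 min = 5778.0 s.
Orbits per sidereal day = 86166 / 5778.0 = 14.913.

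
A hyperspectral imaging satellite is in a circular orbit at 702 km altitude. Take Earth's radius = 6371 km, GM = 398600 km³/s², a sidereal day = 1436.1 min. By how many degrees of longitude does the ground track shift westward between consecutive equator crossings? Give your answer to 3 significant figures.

Semi-major axis a = 6371 + 702 = 7073 km. Period T = 2π√(a³/μ) = 2π√(7073³/398600) = 5919.9 s = 98.67 min.
During one orbit Earth rotates (5919.9 / 86166) × 360° = 24.73°.

24.7°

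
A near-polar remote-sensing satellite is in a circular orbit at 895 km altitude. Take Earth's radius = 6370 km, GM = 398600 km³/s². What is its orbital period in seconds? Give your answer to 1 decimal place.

6162.6 seconds

Semi-major axis a = 6370 + 895 = 7265 km. Period T = 2π√(a³/μ) = 2π√(7265³/398600) = 6162.6 s = 102.71 min.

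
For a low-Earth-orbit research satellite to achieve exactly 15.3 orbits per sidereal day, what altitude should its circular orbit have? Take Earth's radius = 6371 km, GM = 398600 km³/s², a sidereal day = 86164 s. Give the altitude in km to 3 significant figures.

Required period T = 86164 / 15.3 = 5631.6 s.
From T = 2π√(a³/μ): a = (μ T²/4π²)^(1/3) = (398600 × 5631.6² / 4π²)^(1/3) = 6841 km.
Altitude h = a − R = 6841 − 6371 = 470 km.

470 km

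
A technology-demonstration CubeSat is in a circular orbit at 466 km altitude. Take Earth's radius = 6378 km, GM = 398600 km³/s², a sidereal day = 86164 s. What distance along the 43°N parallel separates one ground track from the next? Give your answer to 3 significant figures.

1920 km

Semi-major axis a = 6378 + 466 = 6844 km. Period T = 2π√(a³/μ) = 2π√(6844³/398600) = 5634.8 s = 93.91 min.
Node shift per orbit = (5634.8/86164) × 360° = 23.54°.
Equatorial spacing = 23.54 × 111.3 km/° = 2621 km.
At 43° latitude, spacing = 2621 × cos(43°) = 1917 km.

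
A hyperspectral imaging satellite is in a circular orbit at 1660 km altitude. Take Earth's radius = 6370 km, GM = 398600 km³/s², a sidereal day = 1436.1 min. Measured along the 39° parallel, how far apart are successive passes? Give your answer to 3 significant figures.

Semi-major axis a = 6370 + 1660 = 8030 km. Period T = 2π√(a³/μ) = 2π√(8030³/398600) = 7161.2 s = 119.35 min.
Node shift per orbit = (7161.2/86166) × 360° = 29.92°.
Equatorial spacing = 29.92 × 111.2 km/° = 3326 km.
At 39° latitude, spacing = 3326 × cos(39°) = 2585 km.

2590 km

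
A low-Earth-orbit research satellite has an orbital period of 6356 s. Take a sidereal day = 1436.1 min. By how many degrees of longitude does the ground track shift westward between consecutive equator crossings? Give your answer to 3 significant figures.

26.6°

During one orbit Earth rotates (6356.0 / 86166) × 360° = 26.56°.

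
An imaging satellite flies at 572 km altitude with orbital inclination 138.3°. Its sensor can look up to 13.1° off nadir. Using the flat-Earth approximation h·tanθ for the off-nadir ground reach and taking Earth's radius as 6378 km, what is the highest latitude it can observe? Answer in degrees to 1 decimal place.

Retrograde orbit: the ground track reaches ±(180° − i) = ±(180 − 138.3) = ±41.7°.
Sensor half-swath on the ground ≈ 572·tan(13.1°) = 133 km = 1.20° of latitude.
Maximum observable latitude ≈ 41.7 + 1.20 = 42.9°.

42.9°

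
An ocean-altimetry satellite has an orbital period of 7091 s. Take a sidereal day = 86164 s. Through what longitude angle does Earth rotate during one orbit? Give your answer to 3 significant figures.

During one orbit Earth rotates (7091.0 / 86164) × 360° = 29.63°.

29.6°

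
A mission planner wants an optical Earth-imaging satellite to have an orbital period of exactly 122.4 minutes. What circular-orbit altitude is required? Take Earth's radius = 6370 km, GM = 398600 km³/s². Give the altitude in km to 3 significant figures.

1800 km

T = 122.4 min = 7344.0 s.
From T = 2π√(a³/μ): a = (μ T²/4π²)^(1/3) = (398600 × 7344.0² / 4π²)^(1/3) = 8166 km.
Altitude h = a − R = 8166 − 6370 = 1796 km.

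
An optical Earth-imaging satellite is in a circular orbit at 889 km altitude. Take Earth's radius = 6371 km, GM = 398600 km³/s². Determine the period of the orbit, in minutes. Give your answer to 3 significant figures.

Semi-major axis a = 6371 + 889 = 7260 km. Period T = 2π√(a³/μ) = 2π√(7260³/398600) = 6156.2 s = 102.60 min.

103 min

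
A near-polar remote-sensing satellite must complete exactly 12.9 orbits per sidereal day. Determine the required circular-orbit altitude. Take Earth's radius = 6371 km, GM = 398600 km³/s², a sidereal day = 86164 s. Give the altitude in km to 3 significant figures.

1290 km

Required period T = 86164 / 12.9 = 6679.4 s.
From T = 2π√(a³/μ): a = (μ T²/4π²)^(1/3) = (398600 × 6679.4² / 4π²)^(1/3) = 7666 km.
Altitude h = a − R = 7666 − 6371 = 1295 km.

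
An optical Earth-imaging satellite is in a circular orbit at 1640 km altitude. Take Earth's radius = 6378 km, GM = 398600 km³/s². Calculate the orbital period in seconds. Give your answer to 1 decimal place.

Semi-major axis a = 6378 + 1640 = 8018 km. Period T = 2π√(a³/μ) = 2π√(8018³/398600) = 7145.1 s = 119.09 min.

7145.1 seconds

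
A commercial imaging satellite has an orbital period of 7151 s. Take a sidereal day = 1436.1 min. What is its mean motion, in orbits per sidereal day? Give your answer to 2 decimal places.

12.05

Orbits per sidereal day = 86166 / 7151.0 = 12.050.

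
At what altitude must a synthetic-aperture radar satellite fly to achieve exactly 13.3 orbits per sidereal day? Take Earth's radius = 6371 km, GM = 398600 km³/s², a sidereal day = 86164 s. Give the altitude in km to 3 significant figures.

Required period T = 86164 / 13.3 = 6478.5 s.
From T = 2π√(a³/μ): a = (μ T²/4π²)^(1/3) = (398600 × 6478.5² / 4π²)^(1/3) = 7511 km.
Altitude h = a − R = 7511 − 6371 = 1140 km.

1140 km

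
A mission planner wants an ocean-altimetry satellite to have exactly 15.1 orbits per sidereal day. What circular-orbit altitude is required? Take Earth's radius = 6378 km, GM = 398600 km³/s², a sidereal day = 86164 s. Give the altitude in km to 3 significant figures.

Required period T = 86164 / 15.1 = 5706.2 s.
From T = 2π√(a³/μ): a = (μ T²/4π²)^(1/3) = (398600 × 5706.2² / 4π²)^(1/3) = 6902 km.
Altitude h = a − R = 6902 − 6378 = 524 km.

524 km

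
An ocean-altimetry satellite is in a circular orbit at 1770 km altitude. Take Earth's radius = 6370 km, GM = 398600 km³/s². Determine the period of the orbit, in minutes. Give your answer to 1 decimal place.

Semi-major axis a = 6370 + 1770 = 8140 km. Period T = 2π√(a³/μ) = 2π√(8140³/398600) = 7308.8 s = 121.81 min.

121.8 min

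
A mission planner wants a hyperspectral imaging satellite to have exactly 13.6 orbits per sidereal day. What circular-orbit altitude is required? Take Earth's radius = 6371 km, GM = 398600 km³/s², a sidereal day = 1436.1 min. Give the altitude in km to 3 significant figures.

1030 km

Required period T = 86166 / 13.6 = 6335.7 s.
From T = 2π√(a³/μ): a = (μ T²/4π²)^(1/3) = (398600 × 6335.7² / 4π²)^(1/3) = 7400 km.
Altitude h = a − R = 7400 − 6371 = 1029 km.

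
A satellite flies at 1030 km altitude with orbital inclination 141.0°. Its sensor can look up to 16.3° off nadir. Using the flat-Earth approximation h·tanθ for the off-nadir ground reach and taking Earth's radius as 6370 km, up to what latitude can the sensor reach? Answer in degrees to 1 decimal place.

Retrograde orbit: the ground track reaches ±(180° − i) = ±(180 − 141.0) = ±39.0°.
Sensor half-swath on the ground ≈ 1030·tan(16.3°) = 301 km = 2.71° of latitude.
Maximum observable latitude ≈ 39.0 + 2.71 = 41.7°.

41.7°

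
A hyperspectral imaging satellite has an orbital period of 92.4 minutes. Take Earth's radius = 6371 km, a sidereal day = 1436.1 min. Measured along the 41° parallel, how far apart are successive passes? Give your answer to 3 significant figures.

T = 92.4 min = 5544.0 s.
Node shift per orbit = (5544.0/86166) × 360° = 23.16°.
Equatorial spacing = 23.16 × 111.2 km/° = 2576 km.
At 41° latitude, spacing = 2576 × cos(41°) = 1944 km.

1940 km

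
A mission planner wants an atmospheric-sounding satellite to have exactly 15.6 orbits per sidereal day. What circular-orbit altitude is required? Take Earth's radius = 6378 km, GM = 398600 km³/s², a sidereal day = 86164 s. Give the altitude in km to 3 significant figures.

Required period T = 86164 / 15.6 = 5523.3 s.
From T = 2π√(a³/μ): a = (μ T²/4π²)^(1/3) = (398600 × 5523.3² / 4π²)^(1/3) = 6753 km.
Altitude h = a − R = 6753 − 6378 = 375 km.

375 km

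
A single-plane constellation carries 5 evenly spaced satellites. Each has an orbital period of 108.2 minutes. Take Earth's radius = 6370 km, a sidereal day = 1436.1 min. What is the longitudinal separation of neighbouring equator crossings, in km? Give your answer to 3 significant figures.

T = 108.2 min = 6492.0 s.
Single-satellite node shift = (6492.0/86166) × 360° = 27.12°.
With 5 satellites evenly phased, successive equator crossings are 27.12/5 = 5.425° apart.
That is 5.425 × 111.2 = 603 km at the equator.

603 km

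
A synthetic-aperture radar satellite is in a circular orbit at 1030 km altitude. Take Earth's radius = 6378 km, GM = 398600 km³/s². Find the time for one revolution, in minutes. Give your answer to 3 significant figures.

106 min

Semi-major axis a = 6378 + 1030 = 7408 km. Period T = 2π√(a³/μ) = 2π√(7408³/398600) = 6345.5 s = 105.76 min.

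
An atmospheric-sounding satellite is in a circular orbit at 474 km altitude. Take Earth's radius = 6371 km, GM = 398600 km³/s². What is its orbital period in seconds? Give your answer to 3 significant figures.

5640 seconds

Semi-major axis a = 6371 + 474 = 6845 km. Period T = 2π√(a³/μ) = 2π√(6845³/398600) = 5636.0 s = 93.93 min.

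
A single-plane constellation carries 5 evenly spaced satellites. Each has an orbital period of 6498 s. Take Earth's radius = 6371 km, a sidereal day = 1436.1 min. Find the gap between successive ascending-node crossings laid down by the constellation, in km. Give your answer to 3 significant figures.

Single-satellite node shift = (6498.0/86166) × 360° = 27.15°.
With 5 satellites evenly phased, successive equator crossings are 27.15/5 = 5.430° apart.
That is 5.430 × 111.2 = 604 km at the equator.

604 km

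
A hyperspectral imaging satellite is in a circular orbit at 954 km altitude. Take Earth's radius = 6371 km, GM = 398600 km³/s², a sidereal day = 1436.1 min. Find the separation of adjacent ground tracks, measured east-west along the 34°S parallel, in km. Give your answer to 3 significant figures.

2400 km

Semi-major axis a = 6371 + 954 = 7325 km. Period T = 2π√(a³/μ) = 2π√(7325³/398600) = 6239.1 s = 103.99 min.
Node shift per orbit = (6239.1/86166) × 360° = 26.07°.
Equatorial spacing = 26.07 × 111.2 km/° = 2899 km.
At 34° latitude, spacing = 2899 × cos(34°) = 2403 km.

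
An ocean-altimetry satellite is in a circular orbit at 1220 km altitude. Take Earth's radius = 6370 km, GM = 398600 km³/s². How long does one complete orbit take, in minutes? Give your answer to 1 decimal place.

Semi-major axis a = 6370 + 1220 = 7590 km. Period T = 2π√(a³/μ) = 2π√(7590³/398600) = 6580.7 s = 109.68 min.

109.7 min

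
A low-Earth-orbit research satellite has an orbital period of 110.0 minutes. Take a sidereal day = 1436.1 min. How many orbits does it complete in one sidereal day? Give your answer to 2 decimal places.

13.06

T = 110.0 min = 6600.0 s.
Orbits per sidereal day = 86166 / 6600.0 = 13.055.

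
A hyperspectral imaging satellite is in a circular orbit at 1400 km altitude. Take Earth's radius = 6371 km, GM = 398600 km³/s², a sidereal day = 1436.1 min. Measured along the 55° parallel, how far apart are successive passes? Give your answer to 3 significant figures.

1820 km

Semi-major axis a = 6371 + 1400 = 7771 km. Period T = 2π√(a³/μ) = 2π√(7771³/398600) = 6817.5 s = 113.63 min.
Node shift per orbit = (6817.5/86166) × 360° = 28.48°.
Equatorial spacing = 28.48 × 111.2 km/° = 3167 km.
At 55° latitude, spacing = 3167 × cos(55°) = 1817 km.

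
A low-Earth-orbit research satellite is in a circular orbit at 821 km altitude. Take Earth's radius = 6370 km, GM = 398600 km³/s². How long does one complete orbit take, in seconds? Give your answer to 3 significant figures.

6070 seconds

Semi-major axis a = 6370 + 821 = 7191 km. Period T = 2π√(a³/μ) = 2π√(7191³/398600) = 6068.7 s = 101.14 min.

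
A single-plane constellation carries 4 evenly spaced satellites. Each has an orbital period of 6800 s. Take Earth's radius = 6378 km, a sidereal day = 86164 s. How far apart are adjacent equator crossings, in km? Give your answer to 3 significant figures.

791 km

Single-satellite node shift = (6800.0/86164) × 360° = 28.41°.
With 4 satellites evenly phased, successive equator crossings are 28.41/4 = 7.103° apart.
That is 7.103 × 111.3 = 791 km at the equator.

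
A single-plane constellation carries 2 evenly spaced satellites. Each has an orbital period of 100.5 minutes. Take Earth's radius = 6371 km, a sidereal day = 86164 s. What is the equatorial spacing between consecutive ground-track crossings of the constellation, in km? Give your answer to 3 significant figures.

T = 100.5 min = 6030.0 s.
Single-satellite node shift = (6030.0/86164) × 360° = 25.19°.
With 2 satellites evenly phased, successive equator crossings are 25.19/2 = 12.597° apart.
That is 12.597 × 111.2 = 1401 km at the equator.

1400 km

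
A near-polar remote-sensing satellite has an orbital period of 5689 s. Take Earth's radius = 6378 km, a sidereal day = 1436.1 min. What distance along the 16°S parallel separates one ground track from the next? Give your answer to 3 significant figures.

Node shift per orbit = (5689.0/86166) × 360° = 23.77°.
Equatorial spacing = 23.77 × 111.3 km/° = 2646 km.
At 16° latitude, spacing = 2646 × cos(16°) = 2543 km.

2540 km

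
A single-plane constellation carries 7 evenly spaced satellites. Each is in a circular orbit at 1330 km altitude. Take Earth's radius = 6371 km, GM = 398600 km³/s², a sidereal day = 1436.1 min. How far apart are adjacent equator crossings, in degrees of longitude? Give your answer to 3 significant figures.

4.01°

Semi-major axis a = 6371 + 1330 = 7701 km. Period T = 2π√(a³/μ) = 2π√(7701³/398600) = 6725.6 s = 112.09 min.
Single-satellite node shift = (6725.6/86166) × 360° = 28.10°.
With 7 satellites evenly phased, successive equator crossings are 28.10/7 = 4.014° apart.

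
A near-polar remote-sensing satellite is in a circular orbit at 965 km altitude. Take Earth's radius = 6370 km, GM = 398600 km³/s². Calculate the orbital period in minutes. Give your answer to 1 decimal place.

Semi-major axis a = 6370 + 965 = 7335 km. Period T = 2π√(a³/μ) = 2π√(7335³/398600) = 6251.9 s = 104.20 min.

104.2 min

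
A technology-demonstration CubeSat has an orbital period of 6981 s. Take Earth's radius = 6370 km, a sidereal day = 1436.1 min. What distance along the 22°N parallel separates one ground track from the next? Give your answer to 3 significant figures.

3010 km

Node shift per orbit = (6981.0/86166) × 360° = 29.17°.
Equatorial spacing = 29.17 × 111.2 km/° = 3243 km.
At 22° latitude, spacing = 3243 × cos(22°) = 3007 km.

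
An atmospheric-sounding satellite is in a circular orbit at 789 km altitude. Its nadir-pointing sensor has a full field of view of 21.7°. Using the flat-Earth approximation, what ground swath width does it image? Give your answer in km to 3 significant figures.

302 km

Half-angle = 21.7°/2 = 10.85°.
Swath width ≈ 2h·tan(θ/2) = 2 × 789 × tan(10.85°) = 302.4 km.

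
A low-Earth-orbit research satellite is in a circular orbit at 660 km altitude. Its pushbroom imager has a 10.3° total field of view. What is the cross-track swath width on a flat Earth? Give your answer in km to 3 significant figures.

Half-angle = 10.3°/2 = 5.15°.
Swath width ≈ 2h·tan(θ/2) = 2 × 660 × tan(5.15°) = 119.0 km.

119 km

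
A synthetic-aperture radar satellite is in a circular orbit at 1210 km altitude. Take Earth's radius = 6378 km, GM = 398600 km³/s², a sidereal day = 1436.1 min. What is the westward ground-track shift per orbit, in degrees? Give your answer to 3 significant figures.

Semi-major axis a = 6378 + 1210 = 7588 km. Period T = 2π√(a³/μ) = 2π√(7588³/398600) = 6578.1 s = 109.64 min.
During one orbit Earth rotates (6578.1 / 86166) × 360° = 27.48°.

27.5°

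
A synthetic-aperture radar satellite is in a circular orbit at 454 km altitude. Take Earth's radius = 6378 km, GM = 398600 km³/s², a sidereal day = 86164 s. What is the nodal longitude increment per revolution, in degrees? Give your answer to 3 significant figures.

Semi-major axis a = 6378 + 454 = 6832 km. Period T = 2π√(a³/μ) = 2π√(6832³/398600) = 5620.0 s = 93.67 min.
During one orbit Earth rotates (5620.0 / 86164) × 360° = 23.48°.

23.5°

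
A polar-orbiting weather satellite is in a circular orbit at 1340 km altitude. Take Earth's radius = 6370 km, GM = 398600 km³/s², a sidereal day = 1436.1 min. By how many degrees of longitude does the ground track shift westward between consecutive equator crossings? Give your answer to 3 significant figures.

28.1°

Semi-major axis a = 6370 + 1340 = 7710 km. Period T = 2π√(a³/μ) = 2π√(7710³/398600) = 6737.4 s = 112.29 min.
During one orbit Earth rotates (6737.4 / 86166) × 360° = 28.15°.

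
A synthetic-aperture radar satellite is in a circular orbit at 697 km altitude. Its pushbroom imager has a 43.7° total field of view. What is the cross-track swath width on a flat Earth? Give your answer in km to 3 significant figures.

559 km

Half-angle = 43.7°/2 = 21.85°.
Swath width ≈ 2h·tan(θ/2) = 2 × 697 × tan(21.85°) = 559.0 km.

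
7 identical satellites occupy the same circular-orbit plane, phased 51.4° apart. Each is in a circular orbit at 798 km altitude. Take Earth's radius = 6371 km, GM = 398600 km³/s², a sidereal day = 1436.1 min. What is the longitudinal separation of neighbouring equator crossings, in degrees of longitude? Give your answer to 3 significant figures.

3.61°

Semi-major axis a = 6371 + 798 = 7169 km. Period T = 2π√(a³/μ) = 2π√(7169³/398600) = 6040.9 s = 100.68 min.
Single-satellite node shift = (6040.9/86166) × 360° = 25.24°.
With 7 satellites evenly phased, successive equator crossings are 25.24/7 = 3.606° apart.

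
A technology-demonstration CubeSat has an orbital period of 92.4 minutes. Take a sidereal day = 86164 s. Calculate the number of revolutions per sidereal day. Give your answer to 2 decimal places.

T = 92.4 min = 5544.0 s.
Orbits per sidereal day = 86164 / 5544.0 = 15.542.

15.54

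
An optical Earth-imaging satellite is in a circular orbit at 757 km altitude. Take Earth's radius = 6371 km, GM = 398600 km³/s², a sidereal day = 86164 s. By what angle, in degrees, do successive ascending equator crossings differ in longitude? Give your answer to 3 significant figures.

Semi-major axis a = 6371 + 757 = 7128 km. Period T = 2π√(a³/μ) = 2π√(7128³/398600) = 5989.1 s = 99.82 min.
During one orbit Earth rotates (5989.1 / 86164) × 360° = 25.02°.

25.0°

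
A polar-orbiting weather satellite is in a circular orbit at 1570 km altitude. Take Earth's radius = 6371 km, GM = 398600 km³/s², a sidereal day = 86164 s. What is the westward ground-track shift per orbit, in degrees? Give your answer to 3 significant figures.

29.4°

Semi-major axis a = 6371 + 1570 = 7941 km. Period T = 2π√(a³/μ) = 2π√(7941³/398600) = 7042.5 s = 117.37 min.
During one orbit Earth rotates (7042.5 / 86164) × 360° = 29.42°.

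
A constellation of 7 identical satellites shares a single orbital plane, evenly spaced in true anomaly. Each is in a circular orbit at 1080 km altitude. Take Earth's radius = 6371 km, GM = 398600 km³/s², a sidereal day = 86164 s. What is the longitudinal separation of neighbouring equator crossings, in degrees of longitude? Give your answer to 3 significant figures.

3.82°

Semi-major axis a = 6371 + 1080 = 7451 km. Period T = 2π√(a³/μ) = 2π√(7451³/398600) = 6400.8 s = 106.68 min.
Single-satellite node shift = (6400.8/86164) × 360° = 26.74°.
With 7 satellites evenly phased, successive equator crossings are 26.74/7 = 3.820° apart.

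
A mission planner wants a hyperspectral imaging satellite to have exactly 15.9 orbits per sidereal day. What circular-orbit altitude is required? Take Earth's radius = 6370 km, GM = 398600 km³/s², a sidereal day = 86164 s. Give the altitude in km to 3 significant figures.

298 km

Required period T = 86164 / 15.9 = 5419.1 s.
From T = 2π√(a³/μ): a = (μ T²/4π²)^(1/3) = (398600 × 5419.1² / 4π²)^(1/3) = 6668 km.
Altitude h = a − R = 6668 − 6370 = 298 km.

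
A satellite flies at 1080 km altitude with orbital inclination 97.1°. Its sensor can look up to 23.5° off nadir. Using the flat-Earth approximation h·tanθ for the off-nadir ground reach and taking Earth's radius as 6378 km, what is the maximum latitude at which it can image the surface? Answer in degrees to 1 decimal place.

Retrograde orbit: the ground track reaches ±(180° − i) = ±(180 − 97.1) = ±82.9°.
Sensor half-swath on the ground ≈ 1080·tan(23.5°) = 470 km = 4.22° of latitude.
Maximum observable latitude ≈ 82.9 + 4.22 = 87.1°.

87.1°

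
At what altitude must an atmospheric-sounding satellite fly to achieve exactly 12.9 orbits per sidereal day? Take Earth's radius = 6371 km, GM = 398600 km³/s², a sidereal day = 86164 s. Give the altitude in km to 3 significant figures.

Required period T = 86164 / 12.9 = 6679.4 s.
From T = 2π√(a³/μ): a = (μ T²/4π²)^(1/3) = (398600 × 6679.4² / 4π²)^(1/3) = 7666 km.
Altitude h = a − R = 7666 − 6371 = 1295 km.

1290 km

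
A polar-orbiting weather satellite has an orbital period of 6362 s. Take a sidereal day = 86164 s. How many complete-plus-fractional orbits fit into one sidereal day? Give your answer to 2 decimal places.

13.54

Orbits per sidereal day = 86164 / 6362.0 = 13.544.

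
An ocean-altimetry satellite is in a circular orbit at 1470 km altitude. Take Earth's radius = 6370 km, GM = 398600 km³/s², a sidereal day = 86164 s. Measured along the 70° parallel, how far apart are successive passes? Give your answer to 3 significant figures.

1100 km

Semi-major axis a = 6370 + 1470 = 7840 km. Period T = 2π√(a³/μ) = 2π√(7840³/398600) = 6908.5 s = 115.14 min.
Node shift per orbit = (6908.5/86164) × 360° = 28.86°.
Equatorial spacing = 28.86 × 111.2 km/° = 3209 km.
At 70° latitude, spacing = 3209 × cos(70°) = 1098 km.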